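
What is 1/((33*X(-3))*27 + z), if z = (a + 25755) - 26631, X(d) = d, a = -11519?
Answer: -1/15068 ≈ -6.6366e-5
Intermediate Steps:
z = -12395 (z = (-11519 + 25755) - 26631 = 14236 - 26631 = -12395)
1/((33*X(-3))*27 + z) = 1/((33*(-3))*27 - 12395) = 1/(-99*27 - 12395) = 1/(-2673 - 12395) = 1/(-15068) = -1/15068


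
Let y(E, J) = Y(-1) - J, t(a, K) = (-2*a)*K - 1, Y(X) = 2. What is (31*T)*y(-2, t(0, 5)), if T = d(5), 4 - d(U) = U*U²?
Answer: -11253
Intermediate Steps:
d(U) = 4 - U³ (d(U) = 4 - U*U² = 4 - U³)
T = -121 (T = 4 - 1*5³ = 4 - 1*125 = 4 - 125 = -121)
t(a, K) = -1 - 2*K*a (t(a, K) = -2*K*a - 1 = -1 - 2*K*a)
y(E, J) = 2 - J
(31*T)*y(-2, t(0, 5)) = (31*(-121))*(2 - (-1 - 2*5*0)) = -3751*(2 - (-1 + 0)) = -3751*(2 - 1*(-1)) = -3751*(2 + 1) = -3751*3 = -11253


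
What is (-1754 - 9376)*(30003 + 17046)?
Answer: -523655370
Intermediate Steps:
(-1754 - 9376)*(30003 + 17046) = -11130*47049 = -523655370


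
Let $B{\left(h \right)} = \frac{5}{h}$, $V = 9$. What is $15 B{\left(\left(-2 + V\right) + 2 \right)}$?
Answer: $\frac{25}{3} \approx 8.3333$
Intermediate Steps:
$15 B{\left(\left(-2 + V\right) + 2 \right)} = 15 \frac{5}{\left(-2 + 9\right) + 2} = 15 \frac{5}{7 + 2} = 15 \cdot \frac{5}{9} = \frac{25}{3}$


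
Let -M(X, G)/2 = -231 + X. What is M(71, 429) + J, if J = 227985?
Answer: 228305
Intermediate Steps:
M(X, G) = 462 - 2*X (M(X, G) = -2*(-231 + X) = 462 - 2*X)
M(71, 429) + J = (462 - 2*71) + 227985 = (462 - 142) + 227985 = 320 + 227985 = 228305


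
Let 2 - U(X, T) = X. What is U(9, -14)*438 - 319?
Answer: -3385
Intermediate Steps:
U(X, T) = 2 - X
U(9, -14)*438 - 319 = (2 - 1*9)*438 - 319 = (2 - 9)*438 - 319 = -7*438 - 319 = -3066 - 319 = -3385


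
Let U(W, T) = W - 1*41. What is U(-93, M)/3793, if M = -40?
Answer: -134/3793 ≈ -0.035328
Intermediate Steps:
U(W, T) = -41 + W (U(W, T) = W - 41 = -41 + W)
U(-93, M)/3793 = (-41 - 93)/3793 = -134*1/3793 = -134/3793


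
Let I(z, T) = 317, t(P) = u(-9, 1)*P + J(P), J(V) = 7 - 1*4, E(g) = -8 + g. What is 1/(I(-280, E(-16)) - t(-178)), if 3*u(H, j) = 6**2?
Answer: 1/2450 ≈ 0.00040816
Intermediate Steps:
u(H, j) = 12 (u(H, j) = (1/3)*6**2 = (1/3)*36 = 12)
J(V) = 3 (J(V) = 7 - 4 = 3)
t(P) = 3 + 12*P (t(P) = 12*P + 3 = 3 + 12*P)
1/(I(-280, E(-16)) - t(-178)) = 1/(317 - (3 + 12*(-178))) = 1/(317 - (3 - 2136)) = 1/(317 - 1*(-2133)) = 1/(317 + 2133) = 1/2450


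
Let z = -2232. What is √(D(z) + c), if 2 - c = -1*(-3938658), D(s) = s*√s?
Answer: 4*√(-246166 - 837*I*√62) ≈ 26.564 - 1984.8*I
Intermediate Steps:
D(s) = s^(3/2)
c = -3938656 (c = 2 - (-1)*(-3938658) = 2 - 1*3938658 = 2 - 3938658 = -3938656)
√(D(z) + c) = √((-2232)^(3/2) - 3938656) = √(-13392*I*√62 - 3938656) = √(-3938656 - 13392*I*√62)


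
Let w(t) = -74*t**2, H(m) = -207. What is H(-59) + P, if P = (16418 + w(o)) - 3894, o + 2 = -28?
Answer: -54283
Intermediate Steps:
o = -30 (o = -2 - 28 = -30)
P = -54076 (P = (16418 - 74*(-30)**2) - 3894 = (16418 - 74*900) - 3894 = (16418 - 66600) - 3894 = -50182 - 3894 = -54076)
H(-59) + P = -207 - 54076 = -54283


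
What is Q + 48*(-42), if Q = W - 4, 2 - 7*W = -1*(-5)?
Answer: -14143/7 ≈ -2020.4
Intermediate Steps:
W = -3/7 (W = 2/7 - (-1)*(-5)/7 = 2/7 - 1/7*5 = 2/7 - 5/7 = -3/7 ≈ -0.42857)
Q = -31/7 (Q = -3/7 - 4 = -31/7 ≈ -4.4286)
Q + 48*(-42) = -31/7 + 48*(-42) = -31/7 - 2016 = -14143/7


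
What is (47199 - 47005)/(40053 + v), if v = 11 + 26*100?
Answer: 97/21332 ≈ 0.0045472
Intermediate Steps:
v = 2611 (v = 11 + 2600 = 2611)
(47199 - 47005)/(40053 + v) = (47199 - 47005)/(40053 + 2611) = 194/42664 = 194*(1/42664) = 97/21332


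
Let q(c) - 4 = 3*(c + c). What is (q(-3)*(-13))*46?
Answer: 8372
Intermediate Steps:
q(c) = 4 + 6*c (q(c) = 4 + 3*(c + c) = 4 + 3*(2*c) = 4 + 6*c)
(q(-3)*(-13))*46 = ((4 + 6*(-3))*(-13))*46 = ((4 - 18)*(-13))*46 = -14*(-13)*46 = 182*46 = 8372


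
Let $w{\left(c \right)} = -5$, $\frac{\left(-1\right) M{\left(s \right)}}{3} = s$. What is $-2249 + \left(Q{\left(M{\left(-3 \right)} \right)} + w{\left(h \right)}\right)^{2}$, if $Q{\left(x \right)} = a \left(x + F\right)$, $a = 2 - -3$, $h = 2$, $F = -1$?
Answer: $-1024$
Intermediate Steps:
$M{\left(s \right)} = - 3 s$
$a = 5$ ($a = 2 + 3 = 5$)
$Q{\left(x \right)} = -5 + 5 x$ ($Q{\left(x \right)} = 5 \left(x - 1\right) = 5 \left(-1 + x\right) = -5 + 5 x$)
$-2249 + \left(Q{\left(M{\left(-3 \right)} \right)} + w{\left(h \right)}\right)^{2} = -2249 + \left(\left(-5 + 5 \left(\left(-3\right) \left(-3\right)\right)\right) - 5\right)^{2} = -2249 + \left(\left(-5 + 5 \cdot 9\right) - 5\right)^{2} = -2249 + \left(\left(-5 + 45\right) - 5\right)^{2} = -2249 + \left(40 - 5\right)^{2} = -2249 + 35^{2} = -2249 + 1225 = -1024$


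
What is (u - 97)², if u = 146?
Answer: 2401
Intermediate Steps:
(u - 97)² = (146 - 97)² = 49² = 2401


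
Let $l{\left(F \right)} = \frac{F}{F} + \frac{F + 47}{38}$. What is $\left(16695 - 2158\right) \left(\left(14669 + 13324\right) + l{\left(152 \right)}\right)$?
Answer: $\frac{15466946427}{38} \approx 4.0702 \cdot 10^{8}$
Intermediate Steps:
$l{\left(F \right)} = \frac{85}{38} + \frac{F}{38}$ ($l{\left(F \right)} = 1 + \left(47 + F\right) \frac{1}{38} = 1 + \left(\frac{47}{38} + \frac{F}{38}\right) = \frac{85}{38} + \frac{F}{38}$)
$\left(16695 - 2158\right) \left(\left(14669 + 13324\right) + l{\left(152 \right)}\right) = \left(16695 - 2158\right) \left(\left(14669 + 13324\right) + \left(\frac{85}{38} + \frac{1}{38} \cdot 152\right)\right) = 14537 \left(27993 + \left(\frac{85}{38} + 4\right)\right) = 14537 \left(27993 + \frac{237}{38}\right) = 14537 \cdot \frac{1063971}{38} = \frac{15466946427}{38}$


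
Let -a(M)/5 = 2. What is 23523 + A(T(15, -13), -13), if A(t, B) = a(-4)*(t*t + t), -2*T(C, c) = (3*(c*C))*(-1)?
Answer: -1658229/2 ≈ -8.2911e+5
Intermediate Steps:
a(M) = -10 (a(M) = -5*2 = -10)
T(C, c) = 3*C*c/2 (T(C, c) = -3*(c*C)*(-1)/2 = -3*(C*c)*(-1)/2 = -3*C*c*(-1)/2 = -(-3)*C*c/2 = 3*C*c/2)
A(t, B) = -10*t - 10*t**2 (A(t, B) = -10*(t*t + t) = -10*(t**2 + t) = -10*(t + t**2) = -10*t - 10*t**2)
23523 + A(T(15, -13), -13) = 23523 - 10*(3/2)*15*(-13)*(1 + (3/2)*15*(-13)) = 23523 - 10*(-585/2)*(1 - 585/2) = 23523 - 10*(-585/2)*(-583/2) = 23523 - 1705275/2 = -1658229/2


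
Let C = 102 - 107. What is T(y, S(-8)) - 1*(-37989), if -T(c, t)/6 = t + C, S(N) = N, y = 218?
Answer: 38067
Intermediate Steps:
C = -5
T(c, t) = 30 - 6*t (T(c, t) = -6*(t - 5) = -6*(-5 + t) = 30 - 6*t)
T(y, S(-8)) - 1*(-37989) = (30 - 6*(-8)) - 1*(-37989) = (30 + 48) + 37989 = 78 + 37989 = 38067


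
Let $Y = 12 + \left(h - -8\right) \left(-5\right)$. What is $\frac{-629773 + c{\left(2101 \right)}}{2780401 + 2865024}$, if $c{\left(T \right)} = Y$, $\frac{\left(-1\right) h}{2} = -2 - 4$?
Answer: $- \frac{629861}{5645425} \approx -0.11157$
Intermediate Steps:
$h = 12$ ($h = - 2 \left(-2 - 4\right) = \left(-2\right) \left(-6\right) = 12$)
$Y = -88$ ($Y = 12 + \left(12 - -8\right) \left(-5\right) = 12 + \left(12 + 8\right) \left(-5\right) = 12 + 20 \left(-5\right) = 12 - 100 = -88$)
$c{\left(T \right)} = -88$
$\frac{-629773 + c{\left(2101 \right)}}{2780401 + 2865024} = \frac{-629773 - 88}{2780401 + 2865024} = - \frac{629861}{5645425}$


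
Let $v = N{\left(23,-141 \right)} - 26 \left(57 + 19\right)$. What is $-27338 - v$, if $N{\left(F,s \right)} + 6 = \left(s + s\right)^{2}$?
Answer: $-104880$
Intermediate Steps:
$N{\left(F,s \right)} = -6 + 4 s^{2}$ ($N{\left(F,s \right)} = -6 + \left(s + s\right)^{2} = -6 + \left(2 s\right)^{2} = -6 + 4 s^{2}$)
$v = 77542$ ($v = \left(-6 + 4 \left(-141\right)^{2}\right) - 26 \left(57 + 19\right) = \left(-6 + 4 \cdot 19881\right) - 26 \cdot 76 = \left(-6 + 79524\right) - 1976 = 79518 - 1976 = 77542$)
$-27338 - v = -27338 - 77542 = -104880$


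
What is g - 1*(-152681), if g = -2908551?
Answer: -2755870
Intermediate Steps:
g - 1*(-152681) = -2908551 - 1*(-152681) = -2908551 + 152681 = -2755870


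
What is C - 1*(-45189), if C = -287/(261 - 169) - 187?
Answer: 4139897/92 ≈ 44999.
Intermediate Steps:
C = -17491/92 (C = -287/92 - 187 = -17491/92 ≈ -190.12)
C - 1*(-45189) = -17491/92 - 1*(-45189) = -17491/92 + 45189 = 4139897/92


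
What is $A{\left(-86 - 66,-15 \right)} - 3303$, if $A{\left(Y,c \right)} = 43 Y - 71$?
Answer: $-9910$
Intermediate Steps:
$A{\left(Y,c \right)} = -71 + 43 Y$
$A{\left(-86 - 66,-15 \right)} - 3303 = \left(-71 + 43 \left(-86 - 66\right)\right) - 3303 = \left(-71 + 43 \left(-152\right)\right) - 3303 = \left(-71 - 6536\right) - 3303 = -6607 - 3303 = -9910$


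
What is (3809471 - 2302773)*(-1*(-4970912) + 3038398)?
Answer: 12067611358380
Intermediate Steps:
(3809471 - 2302773)*(-1*(-4970912) + 3038398) = 1506698*(4970912 + 3038398) = 1506698*8009310 = 12067611358380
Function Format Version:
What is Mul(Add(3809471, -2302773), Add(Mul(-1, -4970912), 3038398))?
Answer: 12067611358380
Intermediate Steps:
Mul(Add(3809471, -2302773), Add(Mul(-1, -4970912), 3038398)) = Mul(1506698, Add(4970912, 3038398)) = Mul(1506698, 8009310) = 12067611358380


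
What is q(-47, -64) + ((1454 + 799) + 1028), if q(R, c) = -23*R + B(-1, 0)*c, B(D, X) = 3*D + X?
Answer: 4554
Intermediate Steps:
B(D, X) = X + 3*D
q(R, c) = -23*R - 3*c (q(R, c) = -23*R + (0 + 3*(-1))*c = -23*R + (0 - 3)*c = -23*R - 3*c)
q(-47, -64) + ((1454 + 799) + 1028) = (-23*(-47) - 3*(-64)) + ((1454 + 799) + 1028) = (1081 + 192) + (2253 + 1028) = 1273 + 3281 = 4554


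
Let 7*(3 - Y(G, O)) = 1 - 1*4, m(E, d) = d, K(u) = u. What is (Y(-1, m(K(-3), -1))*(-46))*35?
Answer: -5520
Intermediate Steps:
Y(G, O) = 24/7 (Y(G, O) = 3 - (1 - 1*4)/7 = 3 - (1 - 4)/7 = 3 - ⅐*(-3) = 3 + 3/7 = 24/7)
(Y(-1, m(K(-3), -1))*(-46))*35 = ((24/7)*(-46))*35 = -1104/7*35 = -5520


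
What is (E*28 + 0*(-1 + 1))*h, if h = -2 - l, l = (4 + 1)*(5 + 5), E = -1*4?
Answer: 5824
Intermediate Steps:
E = -4
l = 50 (l = 5*10 = 50)
h = -52 (h = -2 - 1*50 = -2 - 50 = -52)
(E*28 + 0*(-1 + 1))*h = (-4*28 + 0*(-1 + 1))*(-52) = (-112 + 0*0)*(-52) = (-112 + 0)*(-52) = -112*(-52) = 5824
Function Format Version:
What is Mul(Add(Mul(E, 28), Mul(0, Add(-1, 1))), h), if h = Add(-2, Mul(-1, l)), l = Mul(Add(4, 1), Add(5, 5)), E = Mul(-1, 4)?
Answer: 5824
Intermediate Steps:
E = -4
l = 50 (l = Mul(5, 10) = 50)
h = -52 (h = Add(-2, Mul(-1, 50)) = Add(-2, -50) = -52)
Mul(Add(Mul(E, 28), Mul(0, Add(-1, 1))), h) = Mul(Add(Mul(-4, 28), Mul(0, Add(-1, 1))), -52) = Mul(Add(-112, Mul(0, 0)), -52) = Mul(Add(-112, 0), -52) = Mul(-112, -52) = 5824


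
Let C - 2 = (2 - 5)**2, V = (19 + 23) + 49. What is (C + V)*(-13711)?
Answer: -1398522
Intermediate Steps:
V = 91 (V = 42 + 49 = 91)
C = 11 (C = 2 + (2 - 5)**2 = 2 + (-3)**2 = 2 + 9 = 11)
(C + V)*(-13711) = (11 + 91)*(-13711) = 102*(-13711) = -1398522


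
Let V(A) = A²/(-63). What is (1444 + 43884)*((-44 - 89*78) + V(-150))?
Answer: -2329949856/7 ≈ -3.3285e+8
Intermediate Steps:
V(A) = -A²/63 (V(A) = A²*(-1/63) = -A²/63)
(1444 + 43884)*((-44 - 89*78) + V(-150)) = (1444 + 43884)*((-44 - 89*78) - 1/63*(-150)²) = 45328*((-44 - 6942) - 1/63*22500) = 45328*(-6986 - 2500/7) = 45328*(-51402/7) = -2329949856/7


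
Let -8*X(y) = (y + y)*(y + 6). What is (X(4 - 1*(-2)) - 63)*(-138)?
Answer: 11178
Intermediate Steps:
X(y) = -y*(6 + y)/4 (X(y) = -(y + y)*(y + 6)/8 = -2*y*(6 + y)/8 = -y*(6 + y)/4)
(X(4 - 1*(-2)) - 63)*(-138) = (-(4 - 1*(-2))*(6 + (4 - 1*(-2)))/4 - 63)*(-138) = (-(4 + 2)*(6 + (4 + 2))/4 - 63)*(-138) = (-¼*6*(6 + 6) - 63)*(-138) = (-¼*6*12 - 63)*(-138) = (-18 - 63)*(-138) = -81*(-138) = 11178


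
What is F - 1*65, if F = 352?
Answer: 287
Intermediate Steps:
F - 1*65 = 352 - 1*65 = 352 - 65 = 287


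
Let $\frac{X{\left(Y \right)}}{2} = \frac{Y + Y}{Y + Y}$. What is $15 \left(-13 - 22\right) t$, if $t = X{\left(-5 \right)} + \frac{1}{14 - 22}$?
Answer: $- \frac{7875}{8} \approx -984.38$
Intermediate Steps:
$X{\left(Y \right)} = 2$ ($X{\left(Y \right)} = 2 \frac{Y + Y}{Y + Y} = 2 \frac{2 Y}{2 Y} = 2 \cdot 2 Y \frac{1}{2 Y} = 2 \cdot 1 = 2$)
$t = \frac{15}{8}$ ($t = 2 + \frac{1}{14 - 22} = 2 + \frac{1}{-8} = 2 - \frac{1}{8} = \frac{15}{8} \approx 1.875$)
$15 \left(-13 - 22\right) t = 15 \left(-13 - 22\right) \frac{15}{8} = 15 \left(-35\right) \frac{15}{8} = \left(-525\right) \frac{15}{8} = - \frac{7875}{8}$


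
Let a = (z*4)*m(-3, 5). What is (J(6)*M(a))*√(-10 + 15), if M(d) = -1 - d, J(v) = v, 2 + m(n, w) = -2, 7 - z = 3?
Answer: 378*√5 ≈ 845.23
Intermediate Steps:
z = 4 (z = 7 - 1*3 = 7 - 3 = 4)
m(n, w) = -4 (m(n, w) = -2 - 2 = -4)
a = -64 (a = (4*4)*(-4) = 16*(-4) = -64)
(J(6)*M(a))*√(-10 + 15) = (6*(-1 - 1*(-64)))*√(-10 + 15) = (6*(-1 + 64))*√5 = (6*63)*√5 = 378*√5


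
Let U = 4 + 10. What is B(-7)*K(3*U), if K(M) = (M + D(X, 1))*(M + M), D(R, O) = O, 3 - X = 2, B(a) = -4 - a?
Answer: 10836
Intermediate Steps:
X = 1 (X = 3 - 1*2 = 3 - 2 = 1)
U = 14
K(M) = 2*M*(1 + M) (K(M) = (M + 1)*(M + M) = (1 + M)*(2*M) = 2*M*(1 + M))
B(-7)*K(3*U) = (-4 - 1*(-7))*(2*(3*14)*(1 + 3*14)) = (-4 + 7)*(2*42*(1 + 42)) = 3*(2*42*43) = 3*3612 = 10836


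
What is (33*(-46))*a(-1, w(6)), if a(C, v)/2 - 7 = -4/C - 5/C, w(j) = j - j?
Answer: -48576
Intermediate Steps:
w(j) = 0
a(C, v) = 14 - 18/C (a(C, v) = 14 + 2*(-4/C - 5/C) = 14 + 2*(-9/C) = 14 - 18/C)
(33*(-46))*a(-1, w(6)) = (33*(-46))*(14 - 18/(-1)) = -1518*(14 - 18*(-1)) = -1518*(14 + 18) = -1518*32 = -48576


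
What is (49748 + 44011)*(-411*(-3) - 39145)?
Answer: -3554591208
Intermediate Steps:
(49748 + 44011)*(-411*(-3) - 39145) = 93759*(1233 - 39145) = 93759*(-37912) = -3554591208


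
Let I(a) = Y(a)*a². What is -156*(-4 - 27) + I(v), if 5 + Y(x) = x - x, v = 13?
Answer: 3991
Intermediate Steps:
Y(x) = -5 (Y(x) = -5 + (x - x) = -5 + 0 = -5)
I(a) = -5*a²
-156*(-4 - 27) + I(v) = -156*(-4 - 27) - 5*13² = -156*(-31) - 5*169 = 4836 - 845 = 3991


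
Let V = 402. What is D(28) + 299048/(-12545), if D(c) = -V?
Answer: -5342138/12545 ≈ -425.84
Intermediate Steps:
D(c) = -402 (D(c) = -1*402 = -402)
D(28) + 299048/(-12545) = -402 + 299048/(-12545) = -402 + 299048*(-1/12545) = -402 - 299048/12545 = -5342138/12545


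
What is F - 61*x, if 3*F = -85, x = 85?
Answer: -15640/3 ≈ -5213.3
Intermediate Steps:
F = -85/3 (F = (⅓)*(-85) = -85/3 ≈ -28.333)
F - 61*x = -85/3 - 61*85 = -85/3 - 5185 = -15640/3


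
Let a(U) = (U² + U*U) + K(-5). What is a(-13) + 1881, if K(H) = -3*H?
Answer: 2234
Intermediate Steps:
a(U) = 15 + 2*U² (a(U) = (U² + U*U) - 3*(-5) = (U² + U²) + 15 = 2*U² + 15 = 15 + 2*U²)
a(-13) + 1881 = (15 + 2*(-13)²) + 1881 = (15 + 2*169) + 1881 = (15 + 338) + 1881 = 353 + 1881 = 2234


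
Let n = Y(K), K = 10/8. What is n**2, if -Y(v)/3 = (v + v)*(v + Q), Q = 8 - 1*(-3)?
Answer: 540225/64 ≈ 8441.0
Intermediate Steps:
Q = 11 (Q = 8 + 3 = 11)
K = 5/4 (K = 10*(1/8) = 5/4 ≈ 1.2500)
Y(v) = -6*v*(11 + v) (Y(v) = -3*(v + v)*(v + 11) = -3*2*v*(11 + v) = -6*v*(11 + v))
n = -735/8 (n = -6*5/4*(11 + 5/4) = -6*5/4*49/4 = -735/8 ≈ -91.875)
n**2 = (-735/8)**2 = 540225/64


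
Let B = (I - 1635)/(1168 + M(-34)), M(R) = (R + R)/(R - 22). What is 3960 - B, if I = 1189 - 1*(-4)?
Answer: 64827428/16369 ≈ 3960.4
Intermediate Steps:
I = 1193 (I = 1189 + 4 = 1193)
M(R) = 2*R/(-22 + R) (M(R) = (2*R)/(-22 + R) = 2*R/(-22 + R))
B = -6188/16369 (B = (1193 - 1635)/(1168 + 2*(-34)/(-22 - 34)) = -442/(1168 + 2*(-34)/(-56)) = -442/(1168 + 2*(-34)*(-1/56)) = -442/(1168 + 17/14) = -442/16369/14 = -442*14/16369 = -6188/16369 ≈ -0.37803)
3960 - B = 3960 - 1*(-6188/16369) = 3960 + 6188/16369 = 64827428/16369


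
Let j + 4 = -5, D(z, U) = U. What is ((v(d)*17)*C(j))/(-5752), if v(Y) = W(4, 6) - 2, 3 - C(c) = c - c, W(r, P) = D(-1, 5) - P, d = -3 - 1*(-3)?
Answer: 153/5752 ≈ 0.026599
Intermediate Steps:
d = 0 (d = -3 + 3 = 0)
W(r, P) = 5 - P
j = -9 (j = -4 - 5 = -9)
C(c) = 3 (C(c) = 3 - (c - c) = 3 - 1*0 = 3 + 0 = 3)
v(Y) = -3 (v(Y) = (5 - 1*6) - 2 = (5 - 6) - 2 = -1 - 2 = -3)
((v(d)*17)*C(j))/(-5752) = (-3*17*3)/(-5752) = -51*3*(-1/5752) = -153*(-1/5752) = 153/5752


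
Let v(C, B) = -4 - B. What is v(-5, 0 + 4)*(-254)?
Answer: 2032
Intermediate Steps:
v(-5, 0 + 4)*(-254) = (-4 - (0 + 4))*(-254) = (-4 - 1*4)*(-254) = (-4 - 4)*(-254) = -8*(-254) = 2032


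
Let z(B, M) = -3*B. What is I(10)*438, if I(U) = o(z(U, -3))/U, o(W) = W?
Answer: -1314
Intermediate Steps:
I(U) = -3 (I(U) = (-3*U)/U = -3)
I(10)*438 = -3*438 = -1314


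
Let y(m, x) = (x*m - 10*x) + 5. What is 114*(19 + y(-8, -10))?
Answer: 23256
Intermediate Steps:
y(m, x) = 5 - 10*x + m*x (y(m, x) = (m*x - 10*x) + 5 = (-10*x + m*x) + 5 = 5 - 10*x + m*x)
114*(19 + y(-8, -10)) = 114*(19 + (5 - 10*(-10) - 8*(-10))) = 114*(19 + (5 + 100 + 80)) = 114*(19 + 185) = 114*204 = 23256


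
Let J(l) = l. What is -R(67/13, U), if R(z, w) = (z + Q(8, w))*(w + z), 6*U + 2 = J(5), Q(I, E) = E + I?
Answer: -52185/676 ≈ -77.197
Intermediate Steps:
U = 1/2 (U = -1/3 + (1/6)*5 = -1/3 + 5/6 = 1/2 ≈ 0.50000)
R(z, w) = (w + z)*(8 + w + z) (R(z, w) = (z + (w + 8))*(w + z) = (z + (8 + w))*(w + z) = (8 + w + z)*(w + z) = (w + z)*(8 + w + z))
-R(67/13, U) = -((67/13)**2 + (67/13)/2 + (8 + 1/2)/2 + (67/13)*(8 + 1/2)) = -((67*(1/13))**2 + (67*(1/13))/2 + (1/2)*(17/2) + (67*(1/13))*(17/2)) = -((67/13)**2 + (1/2)*(67/13) + 17/4 + (67/13)*(17/2)) = -(4489/169 + 67/26 + 17/4 + 1139/26) = -1*52185/676 = -52185/676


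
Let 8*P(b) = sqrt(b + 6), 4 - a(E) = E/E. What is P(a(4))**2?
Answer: 9/64 ≈ 0.14063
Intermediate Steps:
a(E) = 3 (a(E) = 4 - E/E = 4 - 1*1 = 4 - 1 = 3)
P(b) = sqrt(6 + b)/8 (P(b) = sqrt(b + 6)/8 = sqrt(6 + b)/8)
P(a(4))**2 = (sqrt(6 + 3)/8)**2 = (sqrt(9)/8)**2 = ((1/8)*3)**2 = (3/8)**2 = 9/64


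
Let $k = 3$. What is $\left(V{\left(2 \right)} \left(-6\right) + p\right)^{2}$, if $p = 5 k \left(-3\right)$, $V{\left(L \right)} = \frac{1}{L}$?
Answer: $2304$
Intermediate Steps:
$p = -45$ ($p = 5 \cdot 3 \left(-3\right) = 15 \left(-3\right) = -45$)
$\left(V{\left(2 \right)} \left(-6\right) + p\right)^{2} = \left(\frac{1}{2} \left(-6\right) - 45\right)^{2} = \left(-3 - 45\right)^{2} = \left(-48\right)^{2} = 2304$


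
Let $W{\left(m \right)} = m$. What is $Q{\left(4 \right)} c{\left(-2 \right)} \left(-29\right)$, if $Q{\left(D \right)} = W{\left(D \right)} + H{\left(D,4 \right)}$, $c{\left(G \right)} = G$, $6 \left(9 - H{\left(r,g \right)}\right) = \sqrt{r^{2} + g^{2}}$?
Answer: $754 - \frac{116 \sqrt{2}}{3} \approx 699.32$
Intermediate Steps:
$H{\left(r,g \right)} = 9 - \frac{\sqrt{g^{2} + r^{2}}}{6}$ ($H{\left(r,g \right)} = 9 - \frac{\sqrt{r^{2} + g^{2}}}{6} = 9 - \frac{\sqrt{g^{2} + r^{2}}}{6}$)
$Q{\left(D \right)} = 9 + D - \frac{\sqrt{16 + D^{2}}}{6}$ ($Q{\left(D \right)} = D - \left(-9 + \frac{\sqrt{4^{2} + D^{2}}}{6}\right) = D - \left(-9 + \frac{\sqrt{16 + D^{2}}}{6}\right) = 9 + D - \frac{\sqrt{16 + D^{2}}}{6}$)
$Q{\left(4 \right)} c{\left(-2 \right)} \left(-29\right) = \left(9 + 4 - \frac{\sqrt{16 + 4^{2}}}{6}\right) \left(-2\right) \left(-29\right) = \left(9 + 4 - \frac{\sqrt{16 + 16}}{6}\right) \left(-2\right) \left(-29\right) = \left(9 + 4 - \frac{\sqrt{32}}{6}\right) \left(-2\right) \left(-29\right) = \left(9 + 4 - \frac{4 \sqrt{2}}{6}\right) \left(-2\right) \left(-29\right) = \left(9 + 4 - \frac{2 \sqrt{2}}{3}\right) \left(-2\right) \left(-29\right) = \left(13 - \frac{2 \sqrt{2}}{3}\right) \left(-2\right) \left(-29\right) = \left(-26 + \frac{4 \sqrt{2}}{3}\right) \left(-29\right) = 754 - \frac{116 \sqrt{2}}{3}$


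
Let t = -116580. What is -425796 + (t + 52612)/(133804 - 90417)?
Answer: -18474075020/43387 ≈ -4.2580e+5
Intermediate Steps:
-425796 + (t + 52612)/(133804 - 90417) = -425796 + (-116580 + 52612)/(133804 - 90417) = -425796 - 63968/43387 = -18474075020/43387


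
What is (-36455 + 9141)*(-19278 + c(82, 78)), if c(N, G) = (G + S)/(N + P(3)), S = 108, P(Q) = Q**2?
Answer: 6844545024/13 ≈ 5.2650e+8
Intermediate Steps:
c(N, G) = (108 + G)/(9 + N) (c(N, G) = (G + 108)/(N + 3**2) = (108 + G)/(N + 9) = (108 + G)/(9 + N))
(-36455 + 9141)*(-19278 + c(82, 78)) = (-36455 + 9141)*(-19278 + (108 + 78)/(9 + 82)) = -27314*(-19278 + 186/91) = -27314*(-1754112/91) = 6844545024/13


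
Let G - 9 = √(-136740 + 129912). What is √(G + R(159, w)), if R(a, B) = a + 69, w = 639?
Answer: √(237 + 2*I*√1707) ≈ 15.62 + 2.645*I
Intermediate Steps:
G = 9 + 2*I*√1707 (G = 9 + √(-136740 + 129912) = 9 + √(-6828) = 9 + 2*I*√1707 ≈ 9.0 + 82.632*I)
R(a, B) = 69 + a
√(G + R(159, w)) = √((9 + 2*I*√1707) + (69 + 159)) = √((9 + 2*I*√1707) + 228) = √(237 + 2*I*√1707)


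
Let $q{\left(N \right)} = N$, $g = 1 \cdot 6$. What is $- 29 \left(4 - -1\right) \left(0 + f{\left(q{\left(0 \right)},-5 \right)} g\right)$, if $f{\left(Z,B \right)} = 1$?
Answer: $-870$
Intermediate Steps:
$g = 6$
$- 29 \left(4 - -1\right) \left(0 + f{\left(q{\left(0 \right)},-5 \right)} g\right) = - 29 \left(4 - -1\right) \left(0 + 1 \cdot 6\right) = - 29 \left(4 + 1\right) \left(0 + 6\right) = \left(-29\right) 5 \cdot 6 = \left(-145\right) 6 = -870$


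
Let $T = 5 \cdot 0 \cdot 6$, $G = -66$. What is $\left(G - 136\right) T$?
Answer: $0$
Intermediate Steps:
$T = 0$ ($T = 0 \cdot 6 = 0$)
$\left(G - 136\right) T = \left(-66 - 136\right) 0 = \left(-202\right) 0 = 0$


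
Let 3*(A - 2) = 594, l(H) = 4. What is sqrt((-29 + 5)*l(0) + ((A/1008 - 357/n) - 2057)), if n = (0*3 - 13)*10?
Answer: I*sqrt(4006037035)/1365 ≈ 46.369*I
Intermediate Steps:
A = 200 (A = 2 + (1/3)*594 = 2 + 198 = 200)
n = -130 (n = (0 - 13)*10 = -13*10 = -130)
sqrt((-29 + 5)*l(0) + ((A/1008 - 357/n) - 2057)) = sqrt((-29 + 5)*4 + ((200/1008 - 357/(-130)) - 2057)) = sqrt(-24*4 + ((200*(1/1008) - 357*(-1/130)) - 2057)) = sqrt(-96 + ((25/126 + 357/130) - 2057)) = sqrt(-96 + (12058/4095 - 2057)) = sqrt(-96 - 8411357/4095) = sqrt(-8804477/4095) = I*sqrt(4006037035)/1365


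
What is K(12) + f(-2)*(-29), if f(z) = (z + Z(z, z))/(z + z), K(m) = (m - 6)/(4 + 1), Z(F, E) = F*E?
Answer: 157/10 ≈ 15.700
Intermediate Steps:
Z(F, E) = E*F
K(m) = -6/5 + m/5 (K(m) = (-6 + m)/5 = (-6 + m)*(⅕) = -6/5 + m/5)
f(z) = (z + z²)/(2*z) (f(z) = (z + z*z)/(z + z) = (z + z²)/((2*z)) = (z + z²)*(1/(2*z)) = (z + z²)/(2*z))
K(12) + f(-2)*(-29) = (-6/5 + (⅕)*12) + (½ + (½)*(-2))*(-29) = (-6/5 + 12/5) + (½ - 1)*(-29) = 6/5 - ½*(-29) = 6/5 + 29/2 = 157/10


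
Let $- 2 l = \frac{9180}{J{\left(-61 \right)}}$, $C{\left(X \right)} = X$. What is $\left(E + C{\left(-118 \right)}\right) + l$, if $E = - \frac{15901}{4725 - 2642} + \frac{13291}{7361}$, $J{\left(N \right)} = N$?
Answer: $- \frac{45439456092}{935310743} \approx -48.582$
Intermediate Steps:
$E = - \frac{89362108}{15332963}$ ($E = - \frac{15901}{2083} + 13291 \cdot \frac{1}{7361} = \left(-15901\right) \frac{1}{2083} + \frac{13291}{7361} = - \frac{15901}{2083} + \frac{13291}{7361} = - \frac{89362108}{15332963} \approx -5.8281$)
$l = \frac{4590}{61}$ ($l = - \frac{9180 \frac{1}{-61}}{2} = - \frac{9180 \left(- \frac{1}{61}\right)}{2} = \left(- \frac{1}{2}\right) \left(- \frac{9180}{61}\right) = \frac{4590}{61} \approx 75.246$)
$\left(E + C{\left(-118 \right)}\right) + l = \left(- \frac{89362108}{15332963} - 118\right) + \frac{4590}{61} = - \frac{1898651742}{15332963} + \frac{4590}{61} = - \frac{45439456092}{935310743}$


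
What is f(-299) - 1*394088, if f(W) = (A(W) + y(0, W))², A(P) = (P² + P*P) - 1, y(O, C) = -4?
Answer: 31967973121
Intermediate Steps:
A(P) = -1 + 2*P² (A(P) = (P² + P²) - 1 = 2*P² - 1 = -1 + 2*P²)
f(W) = (-5 + 2*W²)² (f(W) = ((-1 + 2*W²) - 4)² = (-5 + 2*W²)²)
f(-299) - 1*394088 = (-5 + 2*(-299)²)² - 1*394088 = (-5 + 2*89401)² - 394088 = (-5 + 178802)² - 394088 = 178797² - 394088 = 31968367209 - 394088 = 31967973121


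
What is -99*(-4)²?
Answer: -1584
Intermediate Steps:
-99*(-4)² = -99*16 = -1584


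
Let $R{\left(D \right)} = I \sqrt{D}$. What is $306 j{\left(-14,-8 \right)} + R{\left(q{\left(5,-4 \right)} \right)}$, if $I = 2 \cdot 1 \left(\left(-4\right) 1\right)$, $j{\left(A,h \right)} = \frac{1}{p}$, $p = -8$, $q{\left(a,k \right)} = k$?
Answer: $- \frac{153}{4} - 16 i \approx -38.25 - 16.0 i$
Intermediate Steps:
$j{\left(A,h \right)} = - \frac{1}{8}$ ($j{\left(A,h \right)} = \frac{1}{-8} = - \frac{1}{8}$)
$I = -8$ ($I = 2 \left(-4\right) = -8$)
$R{\left(D \right)} = - 8 \sqrt{D}$
$306 j{\left(-14,-8 \right)} + R{\left(q{\left(5,-4 \right)} \right)} = 306 \left(- \frac{1}{8}\right) - 8 \sqrt{-4} = - \frac{153}{4} - 8 \cdot 2 i = - \frac{153}{4} - 16 i$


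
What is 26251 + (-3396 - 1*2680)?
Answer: 20175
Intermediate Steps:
26251 + (-3396 - 1*2680) = 26251 + (-3396 - 2680) = 26251 - 6076 = 20175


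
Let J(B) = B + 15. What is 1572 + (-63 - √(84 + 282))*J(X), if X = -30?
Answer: 2517 + 15*√366 ≈ 2804.0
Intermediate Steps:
J(B) = 15 + B
1572 + (-63 - √(84 + 282))*J(X) = 1572 + (-63 - √(84 + 282))*(15 - 30) = 1572 + (-63 - √366)*(-15) = 1572 + (945 + 15*√366) = 2517 + 15*√366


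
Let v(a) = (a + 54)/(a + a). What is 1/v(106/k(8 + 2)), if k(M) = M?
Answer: 106/323 ≈ 0.32817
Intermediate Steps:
v(a) = (54 + a)/(2*a) (v(a) = (54 + a)/((2*a)) = (54 + a)*(1/(2*a)) = (54 + a)/(2*a))
1/v(106/k(8 + 2)) = 1/((54 + 106/(8 + 2))/(2*((106/(8 + 2))))) = 1/((54 + 106/10)/(2*((106/10)))) = 1/((54 + 106*(⅒))/(2*((106*(⅒))))) = 1/((54 + 53/5)/(2*(53/5))) = 1/((½)*(5/53)*(323/5)) = 1/(323/106) = 106/323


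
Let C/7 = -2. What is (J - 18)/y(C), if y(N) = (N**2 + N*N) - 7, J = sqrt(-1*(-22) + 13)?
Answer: -18/385 + sqrt(35)/385 ≈ -0.031387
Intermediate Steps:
C = -14 (C = 7*(-2) = -14)
J = sqrt(35) (J = sqrt(22 + 13) = sqrt(35) ≈ 5.9161)
y(N) = -7 + 2*N**2 (y(N) = (N**2 + N**2) - 7 = 2*N**2 - 7 = -7 + 2*N**2)
(J - 18)/y(C) = (sqrt(35) - 18)/(-7 + 2*(-14)**2) = (-18 + sqrt(35))/(-7 + 2*196) = (-18 + sqrt(35))/(-7 + 392) = (-18 + sqrt(35))/385 = (-18 + sqrt(35))*(1/385) = -18/385 + sqrt(35)/385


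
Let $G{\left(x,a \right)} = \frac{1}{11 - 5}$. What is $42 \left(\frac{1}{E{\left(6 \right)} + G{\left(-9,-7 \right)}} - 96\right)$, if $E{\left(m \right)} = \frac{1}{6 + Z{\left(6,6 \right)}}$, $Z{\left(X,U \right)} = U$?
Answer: $-3864$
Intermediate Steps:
$G{\left(x,a \right)} = \frac{1}{6}$
$E{\left(m \right)} = \frac{1}{12}$ ($E{\left(m \right)} = \frac{1}{6 + 6} = \frac{1}{12}$)
$42 \left(\frac{1}{E{\left(6 \right)} + G{\left(-9,-7 \right)}} - 96\right) = 42 \left(\frac{1}{\frac{1}{12} + \frac{1}{6}} - 96\right) = 42 \left(\frac{1}{\frac{1}{4}} - 96\right) = 42 \left(4 - 96\right) = 42 \left(-92\right) = -3864$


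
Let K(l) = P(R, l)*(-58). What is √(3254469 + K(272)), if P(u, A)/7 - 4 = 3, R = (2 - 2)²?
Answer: √3251627 ≈ 1803.2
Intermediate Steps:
R = 0 (R = 0² = 0)
P(u, A) = 49 (P(u, A) = 28 + 7*3 = 28 + 21 = 49)
K(l) = -2842 (K(l) = 49*(-58) = -2842)
√(3254469 + K(272)) = √(3254469 - 2842) = √3251627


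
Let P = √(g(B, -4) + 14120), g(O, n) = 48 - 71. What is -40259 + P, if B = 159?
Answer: -40259 + √14097 ≈ -40140.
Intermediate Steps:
g(O, n) = -23
P = √14097 (P = √(-23 + 14120) = √14097 ≈ 118.73)
-40259 + P = -40259 + √14097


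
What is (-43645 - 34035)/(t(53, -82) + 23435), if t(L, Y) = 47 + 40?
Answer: -38840/11761 ≈ -3.3024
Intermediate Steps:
t(L, Y) = 87
(-43645 - 34035)/(t(53, -82) + 23435) = (-43645 - 34035)/(87 + 23435) = -77680/23522 = -77680*1/23522 = -38840/11761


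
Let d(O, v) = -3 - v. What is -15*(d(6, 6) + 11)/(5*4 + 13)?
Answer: -10/11 ≈ -0.90909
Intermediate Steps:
-15*(d(6, 6) + 11)/(5*4 + 13) = -15*((-3 - 1*6) + 11)/(5*4 + 13) = -15*((-3 - 6) + 11)/(20 + 13) = -15*(-9 + 11)/33 = -30/33 = -15*2/33 = -10/11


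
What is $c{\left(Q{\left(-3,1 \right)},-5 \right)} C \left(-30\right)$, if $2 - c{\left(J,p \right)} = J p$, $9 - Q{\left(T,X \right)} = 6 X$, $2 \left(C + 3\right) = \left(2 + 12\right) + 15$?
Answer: $-5865$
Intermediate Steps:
$C = \frac{23}{2}$ ($C = -3 + \frac{\left(2 + 12\right) + 15}{2} = -3 + \frac{14 + 15}{2} = -3 + \frac{1}{2} \cdot 29 = -3 + \frac{29}{2} = \frac{23}{2} \approx 11.5$)
$Q{\left(T,X \right)} = 9 - 6 X$
$c{\left(J,p \right)} = 2 - J p$
$c{\left(Q{\left(-3,1 \right)},-5 \right)} C \left(-30\right) = \left(2 - \left(9 - 6\right) \left(-5\right)\right) \frac{23}{2} \left(-30\right) = \left(2 - 3 \left(-5\right)\right) \frac{23}{2} \left(-30\right) = \left(2 + 15\right) \frac{23}{2} \left(-30\right) = 17 \cdot \frac{23}{2} \left(-30\right) = \frac{391}{2} \left(-30\right) = -5865$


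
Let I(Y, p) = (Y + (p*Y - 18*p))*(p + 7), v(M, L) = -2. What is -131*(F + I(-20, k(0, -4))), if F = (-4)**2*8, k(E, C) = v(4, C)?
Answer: -53448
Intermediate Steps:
k(E, C) = -2
F = 128 (F = 16*8 = 128)
I(Y, p) = (7 + p)*(Y - 18*p + Y*p) (I(Y, p) = (Y + (Y*p - 18*p))*(7 + p) = (Y + (-18*p + Y*p))*(7 + p) = (Y - 18*p + Y*p)*(7 + p) = (7 + p)*(Y - 18*p + Y*p))
-131*(F + I(-20, k(0, -4))) = -131*(128 + (-126*(-2) - 18*(-2)**2 + 7*(-20) - 20*(-2)**2 + 8*(-20)*(-2))) = -131*(128 + (252 - 18*4 - 140 - 20*4 + 320)) = -131*(128 + (252 - 72 - 140 - 80 + 320)) = -131*(128 + 280) = -131*408 = -53448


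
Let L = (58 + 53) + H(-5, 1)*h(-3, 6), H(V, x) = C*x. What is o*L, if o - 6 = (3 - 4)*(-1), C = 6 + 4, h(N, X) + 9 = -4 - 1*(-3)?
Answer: 77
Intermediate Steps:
h(N, X) = -10 (h(N, X) = -9 + (-4 - 1*(-3)) = -9 + (-4 + 3) = -9 - 1 = -10)
C = 10
H(V, x) = 10*x
L = 11 (L = (58 + 53) + (10*1)*(-10) = 111 + 10*(-10) = 111 - 100 = 11)
o = 7 (o = 6 + (3 - 4)*(-1) = 6 - 1*(-1) = 6 + 1 = 7)
o*L = 7*11 = 77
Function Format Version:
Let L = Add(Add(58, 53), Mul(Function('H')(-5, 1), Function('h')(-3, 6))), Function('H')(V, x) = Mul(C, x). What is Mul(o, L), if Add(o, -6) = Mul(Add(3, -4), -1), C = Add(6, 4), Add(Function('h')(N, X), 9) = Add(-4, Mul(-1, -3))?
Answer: 77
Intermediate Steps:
Function('h')(N, X) = -10 (Function('h')(N, X) = Add(-9, Add(-4, Mul(-1, -3))) = Add(-9, Add(-4, 3)) = Add(-9, -1) = -10)
C = 10
Function('H')(V, x) = Mul(10, x)
L = 11 (L = Add(Add(58, 53), Mul(Mul(10, 1), -10)) = Add(111, Mul(10, -10)) = Add(111, -100) = 11)
o = 7 (o = Add(6, Mul(Add(3, -4), -1)) = Add(6, Mul(-1, -1)) = Add(6, 1) = 7)
Mul(o, L) = Mul(7, 11) = 77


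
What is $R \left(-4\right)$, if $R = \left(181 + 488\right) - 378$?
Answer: $-1164$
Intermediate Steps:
$R = 291$ ($R = 669 - 378 = 291$)
$R \left(-4\right) = 291 \left(-4\right) = -1164$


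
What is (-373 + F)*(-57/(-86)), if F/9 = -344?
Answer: -197733/86 ≈ -2299.2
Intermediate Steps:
F = -3096 (F = 9*(-344) = -3096)
(-373 + F)*(-57/(-86)) = (-373 - 3096)*(-57/(-86)) = -(-197733)*(-1)/86 = -3469*57/86 = -197733/86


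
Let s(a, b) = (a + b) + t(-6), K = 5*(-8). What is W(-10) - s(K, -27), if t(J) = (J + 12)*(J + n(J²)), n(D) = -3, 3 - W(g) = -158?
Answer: 282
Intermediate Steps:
W(g) = 161 (W(g) = 3 - 1*(-158) = 3 + 158 = 161)
t(J) = (-3 + J)*(12 + J) (t(J) = (J + 12)*(J - 3) = (12 + J)*(-3 + J) = (-3 + J)*(12 + J))
K = -40
s(a, b) = -54 + a + b (s(a, b) = (a + b) + (-36 + (-6)² + 9*(-6)) = (a + b) + (-36 + 36 - 54) = (a + b) - 54 = -54 + a + b)
W(-10) - s(K, -27) = 161 - (-54 - 40 - 27) = 161 - 1*(-121) = 161 + 121 = 282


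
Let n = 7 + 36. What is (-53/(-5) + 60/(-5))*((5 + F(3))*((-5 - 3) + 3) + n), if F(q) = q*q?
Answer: 189/5 ≈ 37.800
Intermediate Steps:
F(q) = q**2
n = 43
(-53/(-5) + 60/(-5))*((5 + F(3))*((-5 - 3) + 3) + n) = (-53/(-5) + 60/(-5))*((5 + 3**2)*((-5 - 3) + 3) + 43) = (-53*(-1/5) + 60*(-1/5))*((5 + 9)*(-8 + 3) + 43) = (53/5 - 12)*(14*(-5) + 43) = -7*(-70 + 43)/5 = -7/5*(-27) = 189/5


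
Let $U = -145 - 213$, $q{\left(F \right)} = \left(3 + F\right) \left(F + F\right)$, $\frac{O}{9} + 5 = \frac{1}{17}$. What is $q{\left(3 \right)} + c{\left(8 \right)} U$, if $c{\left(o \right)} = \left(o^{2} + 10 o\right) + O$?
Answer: $- \frac{605124}{17} \approx -35596.0$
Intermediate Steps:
$O = - \frac{756}{17}$ ($O = -45 + \frac{9}{17} = - \frac{756}{17} \approx -44.471$)
$c{\left(o \right)} = - \frac{756}{17} + o^{2} + 10 o$ ($c{\left(o \right)} = \left(o^{2} + 10 o\right) - \frac{756}{17} = - \frac{756}{17} + o^{2} + 10 o$)
$q{\left(F \right)} = 2 F \left(3 + F\right)$ ($q{\left(F \right)} = \left(3 + F\right) 2 F = 2 F \left(3 + F\right)$)
$U = -358$ ($U = -145 - 213 = -358$)
$q{\left(3 \right)} + c{\left(8 \right)} U = 2 \cdot 3 \left(3 + 3\right) + \left(- \frac{756}{17} + 8^{2} + 10 \cdot 8\right) \left(-358\right) = 2 \cdot 3 \cdot 6 + \left(- \frac{756}{17} + 64 + 80\right) \left(-358\right) = 36 + \frac{1692}{17} \left(-358\right) = 36 - \frac{605736}{17} = - \frac{605124}{17}$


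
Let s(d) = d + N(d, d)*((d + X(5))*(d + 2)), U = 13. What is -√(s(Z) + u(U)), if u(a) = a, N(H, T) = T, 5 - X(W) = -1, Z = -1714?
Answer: -I*√5011902245 ≈ -70795.0*I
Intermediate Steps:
X(W) = 6 (X(W) = 5 - 1*(-1) = 5 + 1 = 6)
s(d) = d + d*(2 + d)*(6 + d) (s(d) = d + d*((d + 6)*(d + 2)) = d + d*((6 + d)*(2 + d)) = d + d*((2 + d)*(6 + d)) = d + d*(2 + d)*(6 + d))
-√(s(Z) + u(U)) = -√(-1714*(13 + (-1714)² + 8*(-1714)) + 13) = -√(-1714*(13 + 2937796 - 13712) + 13) = -√(-1714*2924097 + 13) = -√(-5011902258 + 13) = -√(-5011902245) = -I*√5011902245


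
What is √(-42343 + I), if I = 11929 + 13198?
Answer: 8*I*√269 ≈ 131.21*I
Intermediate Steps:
I = 25127
√(-42343 + I) = √(-42343 + 25127) = √(-17216) = 8*I*√269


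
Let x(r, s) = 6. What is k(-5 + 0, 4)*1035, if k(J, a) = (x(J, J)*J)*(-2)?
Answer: 62100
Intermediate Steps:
k(J, a) = -12*J (k(J, a) = (6*J)*(-2) = -12*J)
k(-5 + 0, 4)*1035 = -12*(-5 + 0)*1035 = -12*(-5)*1035 = 60*1035 = 62100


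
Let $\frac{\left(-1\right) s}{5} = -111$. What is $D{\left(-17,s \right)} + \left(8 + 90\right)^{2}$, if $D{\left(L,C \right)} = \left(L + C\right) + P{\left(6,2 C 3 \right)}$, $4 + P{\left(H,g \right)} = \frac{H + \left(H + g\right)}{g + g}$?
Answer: $\frac{11253737}{1110} \approx 10139.0$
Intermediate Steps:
$P{\left(H,g \right)} = -4 + \frac{g + 2 H}{2 g}$ ($P{\left(H,g \right)} = -4 + \frac{H + \left(H + g\right)}{g + g} = -4 + \frac{g + 2 H}{2 g}$)
$s = 555$ ($s = \left(-5\right) \left(-111\right) = 555$)
$D{\left(L,C \right)} = - \frac{7}{2} + C + L + \frac{1}{C}$ ($D{\left(L,C \right)} = \left(L + C\right) - \left(\frac{7}{2} - \frac{6}{2 C 3}\right) = \left(C + L\right) - \left(\frac{7}{2} - \frac{6}{6 C}\right) = \left(C + L\right) - \left(\frac{7}{2} - 6 \frac{1}{6 C}\right) = \left(C + L\right) - \left(\frac{7}{2} - \frac{1}{C}\right) = - \frac{7}{2} + C + L + \frac{1}{C}$)
$D{\left(-17,s \right)} + \left(8 + 90\right)^{2} = \left(- \frac{7}{2} + 555 - 17 + \frac{1}{555}\right) + \left(8 + 90\right)^{2} = \left(- \frac{7}{2} + 555 - 17 + \frac{1}{555}\right) + 98^{2} = \frac{593297}{1110} + 9604 = \frac{11253737}{1110}$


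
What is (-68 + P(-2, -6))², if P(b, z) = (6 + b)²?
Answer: 2704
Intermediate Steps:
(-68 + P(-2, -6))² = (-68 + (6 - 2)²)² = (-68 + 4²)² = (-68 + 16)² = (-52)² = 2704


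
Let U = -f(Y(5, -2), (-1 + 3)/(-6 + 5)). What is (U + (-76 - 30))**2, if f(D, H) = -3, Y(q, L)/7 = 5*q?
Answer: 10609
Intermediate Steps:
Y(q, L) = 35*q (Y(q, L) = 7*(5*q) = 35*q)
U = 3 (U = -1*(-3) = 3)
(U + (-76 - 30))**2 = (3 + (-76 - 30))**2 = (3 - 106)**2 = (-103)**2 = 10609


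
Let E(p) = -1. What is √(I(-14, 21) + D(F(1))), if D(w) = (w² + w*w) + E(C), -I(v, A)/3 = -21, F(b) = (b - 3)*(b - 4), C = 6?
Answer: √134 ≈ 11.576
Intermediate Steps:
F(b) = (-4 + b)*(-3 + b) (F(b) = (-3 + b)*(-4 + b) = (-4 + b)*(-3 + b))
I(v, A) = 63 (I(v, A) = -3*(-21) = 63)
D(w) = -1 + 2*w² (D(w) = (w² + w*w) - 1 = (w² + w²) - 1 = 2*w² - 1 = -1 + 2*w²)
√(I(-14, 21) + D(F(1))) = √(63 + (-1 + 2*(12 + 1² - 7*1)²)) = √(63 + (-1 + 2*(12 + 1 - 7)²)) = √(63 + (-1 + 2*6²)) = √(63 + (-1 + 2*36)) = √(63 + (-1 + 72)) = √(63 + 71) = √134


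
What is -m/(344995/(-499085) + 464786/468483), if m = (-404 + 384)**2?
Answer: -3741005408880/2813737129 ≈ -1329.6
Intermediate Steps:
m = 400 (m = (-20)**2 = 400)
-m/(344995/(-499085) + 464786/468483) = -400/(344995/(-499085) + 464786/468483) = -400/(344995*(-1/499085) + 464786*(1/468483)) = -400/(-68999/99817 + 464786/468483) = -400/14068685645/46762567611 = -400*46762567611/14068685645 = -1*3741005408880/2813737129 = -3741005408880/2813737129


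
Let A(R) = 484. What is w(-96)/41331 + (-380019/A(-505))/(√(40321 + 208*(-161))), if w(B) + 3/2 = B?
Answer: -65/27554 - 380019*√6833/3307172 ≈ -9.5008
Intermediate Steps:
w(B) = -3/2 + B
w(-96)/41331 + (-380019/A(-505))/(√(40321 + 208*(-161))) = (-3/2 - 96)/41331 + (-380019/484)/(√(40321 + 208*(-161))) = -195/2*1/41331 + (-380019*1/484)/(√(40321 - 33488)) = -65/27554 - 380019*√6833/6833/484 = -65/27554 - 380019*√6833/3307172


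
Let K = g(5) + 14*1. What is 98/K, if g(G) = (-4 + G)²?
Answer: 98/15 ≈ 6.5333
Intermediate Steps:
K = 15 (K = (-4 + 5)² + 14*1 = 1² + 14 = 1 + 14 = 15)
98/K = 98/15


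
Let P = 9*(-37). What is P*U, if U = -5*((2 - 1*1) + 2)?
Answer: 4995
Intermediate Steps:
P = -333
U = -15 (U = -5*((2 - 1) + 2) = -5*(1 + 2) = -5*3 = -15)
P*U = -333*(-15) = 4995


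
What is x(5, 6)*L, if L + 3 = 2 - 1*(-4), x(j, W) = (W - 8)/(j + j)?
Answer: -⅗ ≈ -0.60000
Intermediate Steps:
x(j, W) = (-8 + W)/(2*j) (x(j, W) = (-8 + W)/((2*j)) = (-8 + W)*(1/(2*j)) = (-8 + W)/(2*j))
L = 3 (L = -3 + (2 - 1*(-4)) = -3 + (2 + 4) = -3 + 6 = 3)
x(5, 6)*L = ((½)*(-8 + 6)/5)*3 = ((½)*(⅕)*(-2))*3 = -⅕*3 = -⅗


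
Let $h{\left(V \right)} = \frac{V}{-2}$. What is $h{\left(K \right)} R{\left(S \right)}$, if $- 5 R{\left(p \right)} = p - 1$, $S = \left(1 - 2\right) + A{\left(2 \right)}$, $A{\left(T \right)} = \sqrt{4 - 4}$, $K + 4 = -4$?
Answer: $\frac{8}{5} \approx 1.6$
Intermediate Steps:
$K = -8$ ($K = -4 - 4 = -8$)
$A{\left(T \right)} = 0$ ($A{\left(T \right)} = \sqrt{0} = 0$)
$h{\left(V \right)} = - \frac{V}{2}$ ($h{\left(V \right)} = V \left(- \frac{1}{2}\right) = - \frac{V}{2}$)
$S = -1$ ($S = \left(1 - 2\right) + 0 = -1 + 0 = -1$)
$R{\left(p \right)} = \frac{1}{5} - \frac{p}{5}$ ($R{\left(p \right)} = - \frac{p - 1}{5} = - \frac{-1 + p}{5} = \frac{1}{5} - \frac{p}{5}$)
$h{\left(K \right)} R{\left(S \right)} = \left(- \frac{1}{2}\right) \left(-8\right) \left(\frac{1}{5} - - \frac{1}{5}\right) = 4 \left(\frac{1}{5} + \frac{1}{5}\right) = 4 \cdot \frac{2}{5} = \frac{8}{5}$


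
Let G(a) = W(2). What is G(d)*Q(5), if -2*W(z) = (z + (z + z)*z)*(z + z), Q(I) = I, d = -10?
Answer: -100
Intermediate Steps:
W(z) = -z*(z + 2*z²) (W(z) = -(z + (z + z)*z)*(z + z)/2 = -(z + (2*z)*z)*2*z/2 = -(z + 2*z²)*2*z/2 = -z*(z + 2*z²))
G(a) = -20 (G(a) = 2²*(-1 - 2*2) = 4*(-1 - 4) = 4*(-5) = -20)
G(d)*Q(5) = -20*5 = -100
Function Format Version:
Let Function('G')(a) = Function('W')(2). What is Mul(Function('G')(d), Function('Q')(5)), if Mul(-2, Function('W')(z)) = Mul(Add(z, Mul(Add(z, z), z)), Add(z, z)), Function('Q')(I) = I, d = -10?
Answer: -100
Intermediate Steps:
Function('W')(z) = Mul(-1, z, Add(z, Mul(2, Pow(z, 2)))) (Function('W')(z) = Mul(Rational(-1, 2), Mul(Add(z, Mul(Add(z, z), z)), Add(z, z))) = Mul(Rational(-1, 2), Mul(Add(z, Mul(Mul(2, z), z)), Mul(2, z))) = Mul(Rational(-1, 2), Mul(Add(z, Mul(2, Pow(z, 2))), Mul(2, z))) = Mul(Rational(-1, 2), Mul(2, z, Add(z, Mul(2, Pow(z, 2))))) = Mul(-1, z, Add(z, Mul(2, Pow(z, 2)))))
Function('G')(a) = -20 (Function('G')(a) = Mul(Pow(2, 2), Add(-1, Mul(-2, 2))) = Mul(4, Add(-1, -4)) = Mul(4, -5) = -20)
Mul(Function('G')(d), Function('Q')(5)) = Mul(-20, 5) = -100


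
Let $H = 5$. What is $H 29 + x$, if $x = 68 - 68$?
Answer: $145$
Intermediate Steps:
$x = 0$
$H 29 + x = 5 \cdot 29 + 0 = 145 + 0 = 145$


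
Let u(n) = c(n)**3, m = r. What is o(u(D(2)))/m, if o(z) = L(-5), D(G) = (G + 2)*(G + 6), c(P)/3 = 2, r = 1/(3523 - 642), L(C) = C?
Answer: -14405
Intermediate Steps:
r = 1/2881 ≈ 0.00034710
c(P) = 6 (c(P) = 3*2 = 6)
m = 1/2881 ≈ 0.00034710
D(G) = (2 + G)*(6 + G)
u(n) = 216 (u(n) = 6**3 = 216)
o(z) = -5
o(u(D(2)))/m = -5/1/2881 = -5*2881 = -14405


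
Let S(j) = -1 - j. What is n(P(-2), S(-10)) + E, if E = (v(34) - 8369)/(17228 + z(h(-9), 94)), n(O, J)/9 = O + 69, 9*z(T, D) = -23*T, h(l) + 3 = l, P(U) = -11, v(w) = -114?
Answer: 27001623/51776 ≈ 521.51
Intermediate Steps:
h(l) = -3 + l
z(T, D) = -23*T/9 (z(T, D) = (-23*T)/9 = -23*T/9)
n(O, J) = 621 + 9*O (n(O, J) = 9*(O + 69) = 9*(69 + O) = 621 + 9*O)
E = -25449/51776 (E = (-114 - 8369)/(17228 - 23*(-3 - 9)/9) = -8483/(17228 - 23/9*(-12)) = -8483/(17228 + 92/3) = -8483/51776/3 = -8483*3/51776 = -25449/51776 ≈ -0.49152)
n(P(-2), S(-10)) + E = (621 + 9*(-11)) - 25449/51776 = (621 - 99) - 25449/51776 = 522 - 25449/51776 = 27001623/51776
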